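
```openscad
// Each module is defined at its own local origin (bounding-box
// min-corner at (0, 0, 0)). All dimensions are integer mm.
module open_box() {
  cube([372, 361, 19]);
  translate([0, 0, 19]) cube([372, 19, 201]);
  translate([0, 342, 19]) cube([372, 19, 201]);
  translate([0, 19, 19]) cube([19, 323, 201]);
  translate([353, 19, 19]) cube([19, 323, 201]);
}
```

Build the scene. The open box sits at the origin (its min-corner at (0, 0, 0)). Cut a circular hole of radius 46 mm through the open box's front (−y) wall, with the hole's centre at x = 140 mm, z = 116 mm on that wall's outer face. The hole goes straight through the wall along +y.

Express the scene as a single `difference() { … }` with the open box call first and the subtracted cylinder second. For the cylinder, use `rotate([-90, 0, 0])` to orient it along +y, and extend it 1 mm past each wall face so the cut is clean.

difference() {
  open_box();
  translate([140, -1, 116]) rotate([-90, 0, 0]) cylinder(h = 21, r = 46);
}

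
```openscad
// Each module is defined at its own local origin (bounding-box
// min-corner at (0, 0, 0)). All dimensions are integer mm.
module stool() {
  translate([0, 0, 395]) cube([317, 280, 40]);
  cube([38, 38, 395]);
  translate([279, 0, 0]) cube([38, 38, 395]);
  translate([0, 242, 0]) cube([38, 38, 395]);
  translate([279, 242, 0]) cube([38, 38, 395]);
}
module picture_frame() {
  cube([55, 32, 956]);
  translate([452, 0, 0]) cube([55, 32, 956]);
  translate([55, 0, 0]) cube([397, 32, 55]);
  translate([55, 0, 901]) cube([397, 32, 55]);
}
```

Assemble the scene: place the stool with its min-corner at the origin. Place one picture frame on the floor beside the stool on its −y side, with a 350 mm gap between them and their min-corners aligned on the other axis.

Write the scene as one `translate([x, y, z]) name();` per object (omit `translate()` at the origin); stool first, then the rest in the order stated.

stool();
translate([0, -382, 0]) picture_frame();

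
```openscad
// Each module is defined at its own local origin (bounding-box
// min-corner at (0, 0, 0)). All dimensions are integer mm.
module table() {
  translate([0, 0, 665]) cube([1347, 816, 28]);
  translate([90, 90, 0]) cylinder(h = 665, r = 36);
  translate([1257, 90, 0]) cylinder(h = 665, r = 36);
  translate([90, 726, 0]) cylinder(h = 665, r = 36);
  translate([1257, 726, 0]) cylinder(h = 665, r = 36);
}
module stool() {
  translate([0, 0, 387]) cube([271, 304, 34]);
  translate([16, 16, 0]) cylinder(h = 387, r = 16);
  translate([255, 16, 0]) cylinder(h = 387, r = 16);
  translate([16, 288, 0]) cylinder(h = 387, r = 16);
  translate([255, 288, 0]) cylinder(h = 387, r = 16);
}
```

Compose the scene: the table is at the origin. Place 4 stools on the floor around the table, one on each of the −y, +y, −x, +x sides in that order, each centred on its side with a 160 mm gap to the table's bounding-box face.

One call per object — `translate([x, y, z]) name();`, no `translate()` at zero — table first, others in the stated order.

table();
translate([538, -464, 0]) stool();
translate([538, 976, 0]) stool();
translate([-431, 256, 0]) stool();
translate([1507, 256, 0]) stool();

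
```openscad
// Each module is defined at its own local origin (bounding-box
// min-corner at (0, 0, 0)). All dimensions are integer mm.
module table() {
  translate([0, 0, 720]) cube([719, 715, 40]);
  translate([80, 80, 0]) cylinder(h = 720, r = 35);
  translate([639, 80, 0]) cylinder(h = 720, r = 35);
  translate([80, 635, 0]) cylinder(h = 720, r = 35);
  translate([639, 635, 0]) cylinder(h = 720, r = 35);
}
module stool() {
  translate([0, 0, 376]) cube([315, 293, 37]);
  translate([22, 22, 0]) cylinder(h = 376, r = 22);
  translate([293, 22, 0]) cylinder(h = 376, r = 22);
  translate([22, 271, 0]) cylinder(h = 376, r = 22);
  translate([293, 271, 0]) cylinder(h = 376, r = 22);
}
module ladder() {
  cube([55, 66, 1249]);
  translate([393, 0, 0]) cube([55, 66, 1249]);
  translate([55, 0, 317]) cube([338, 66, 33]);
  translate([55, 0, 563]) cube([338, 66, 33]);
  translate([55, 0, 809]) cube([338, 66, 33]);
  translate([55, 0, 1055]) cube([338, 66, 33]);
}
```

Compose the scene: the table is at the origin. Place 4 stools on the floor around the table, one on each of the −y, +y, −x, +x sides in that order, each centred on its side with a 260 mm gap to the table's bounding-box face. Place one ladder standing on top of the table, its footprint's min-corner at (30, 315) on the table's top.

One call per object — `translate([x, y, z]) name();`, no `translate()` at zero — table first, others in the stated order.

table();
translate([202, -553, 0]) stool();
translate([202, 975, 0]) stool();
translate([-575, 211, 0]) stool();
translate([979, 211, 0]) stool();
translate([30, 315, 760]) ladder();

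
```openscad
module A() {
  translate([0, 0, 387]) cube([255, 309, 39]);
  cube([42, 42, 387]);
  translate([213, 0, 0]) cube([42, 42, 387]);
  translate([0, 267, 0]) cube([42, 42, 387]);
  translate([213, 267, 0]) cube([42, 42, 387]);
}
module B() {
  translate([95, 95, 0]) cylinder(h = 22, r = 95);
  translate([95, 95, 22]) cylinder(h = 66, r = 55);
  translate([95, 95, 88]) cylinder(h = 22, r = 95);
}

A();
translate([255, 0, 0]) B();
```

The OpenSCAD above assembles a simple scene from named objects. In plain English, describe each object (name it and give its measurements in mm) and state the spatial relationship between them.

A is a four-legged stool. The seat is a 255×309×39 mm slab whose top surface is at z = 426 mm; four square legs, each 42×42 mm in cross-section, run from the floor (z = 0) to the underside of the seat, each flush with a corner of the seat.

B is a spool: two coaxial disc flanges of radius 95 mm and thickness 22 mm, joined by a core cylinder of radius 55 mm and height 66 mm. The lower flange rests on z = 0 and the three cylinders share a vertical axis.

The spool is against the stool's +x side, with their −y faces flush.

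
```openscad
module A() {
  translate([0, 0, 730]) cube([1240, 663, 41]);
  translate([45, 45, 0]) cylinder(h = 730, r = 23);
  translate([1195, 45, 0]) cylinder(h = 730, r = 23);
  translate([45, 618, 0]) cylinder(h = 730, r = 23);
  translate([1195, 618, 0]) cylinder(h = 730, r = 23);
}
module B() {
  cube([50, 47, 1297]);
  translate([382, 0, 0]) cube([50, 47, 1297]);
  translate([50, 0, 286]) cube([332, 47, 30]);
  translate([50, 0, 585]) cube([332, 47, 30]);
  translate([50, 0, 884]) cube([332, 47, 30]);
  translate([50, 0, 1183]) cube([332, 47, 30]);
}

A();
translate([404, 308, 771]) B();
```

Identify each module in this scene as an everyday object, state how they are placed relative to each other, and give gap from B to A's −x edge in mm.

A is a table. B is a ladder. The ladder is on top of the table, centred. The gap from the ladder to the table's −x edge is 404 mm.

The ladder's min-x is at 404; the table's min-x is 0; gap = 404 mm.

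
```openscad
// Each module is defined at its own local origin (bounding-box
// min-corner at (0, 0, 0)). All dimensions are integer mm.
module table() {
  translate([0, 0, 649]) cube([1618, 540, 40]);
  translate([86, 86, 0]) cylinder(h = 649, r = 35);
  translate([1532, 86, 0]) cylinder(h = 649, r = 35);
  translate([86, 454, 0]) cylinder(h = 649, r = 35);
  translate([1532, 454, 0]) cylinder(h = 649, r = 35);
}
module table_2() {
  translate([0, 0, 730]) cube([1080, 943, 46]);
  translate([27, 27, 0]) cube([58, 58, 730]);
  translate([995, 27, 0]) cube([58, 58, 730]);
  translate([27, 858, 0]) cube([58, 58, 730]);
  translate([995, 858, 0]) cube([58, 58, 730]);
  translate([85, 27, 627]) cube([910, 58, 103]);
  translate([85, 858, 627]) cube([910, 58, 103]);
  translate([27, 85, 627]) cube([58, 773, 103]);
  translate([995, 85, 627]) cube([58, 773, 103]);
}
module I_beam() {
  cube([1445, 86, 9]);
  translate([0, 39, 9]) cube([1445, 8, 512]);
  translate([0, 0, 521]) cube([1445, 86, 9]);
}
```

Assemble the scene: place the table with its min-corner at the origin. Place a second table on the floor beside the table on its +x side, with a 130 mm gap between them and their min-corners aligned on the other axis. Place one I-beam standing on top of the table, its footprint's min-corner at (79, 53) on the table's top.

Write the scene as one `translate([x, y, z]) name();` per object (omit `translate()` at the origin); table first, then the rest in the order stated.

table();
translate([1748, 0, 0]) table_2();
translate([79, 53, 689]) I_beam();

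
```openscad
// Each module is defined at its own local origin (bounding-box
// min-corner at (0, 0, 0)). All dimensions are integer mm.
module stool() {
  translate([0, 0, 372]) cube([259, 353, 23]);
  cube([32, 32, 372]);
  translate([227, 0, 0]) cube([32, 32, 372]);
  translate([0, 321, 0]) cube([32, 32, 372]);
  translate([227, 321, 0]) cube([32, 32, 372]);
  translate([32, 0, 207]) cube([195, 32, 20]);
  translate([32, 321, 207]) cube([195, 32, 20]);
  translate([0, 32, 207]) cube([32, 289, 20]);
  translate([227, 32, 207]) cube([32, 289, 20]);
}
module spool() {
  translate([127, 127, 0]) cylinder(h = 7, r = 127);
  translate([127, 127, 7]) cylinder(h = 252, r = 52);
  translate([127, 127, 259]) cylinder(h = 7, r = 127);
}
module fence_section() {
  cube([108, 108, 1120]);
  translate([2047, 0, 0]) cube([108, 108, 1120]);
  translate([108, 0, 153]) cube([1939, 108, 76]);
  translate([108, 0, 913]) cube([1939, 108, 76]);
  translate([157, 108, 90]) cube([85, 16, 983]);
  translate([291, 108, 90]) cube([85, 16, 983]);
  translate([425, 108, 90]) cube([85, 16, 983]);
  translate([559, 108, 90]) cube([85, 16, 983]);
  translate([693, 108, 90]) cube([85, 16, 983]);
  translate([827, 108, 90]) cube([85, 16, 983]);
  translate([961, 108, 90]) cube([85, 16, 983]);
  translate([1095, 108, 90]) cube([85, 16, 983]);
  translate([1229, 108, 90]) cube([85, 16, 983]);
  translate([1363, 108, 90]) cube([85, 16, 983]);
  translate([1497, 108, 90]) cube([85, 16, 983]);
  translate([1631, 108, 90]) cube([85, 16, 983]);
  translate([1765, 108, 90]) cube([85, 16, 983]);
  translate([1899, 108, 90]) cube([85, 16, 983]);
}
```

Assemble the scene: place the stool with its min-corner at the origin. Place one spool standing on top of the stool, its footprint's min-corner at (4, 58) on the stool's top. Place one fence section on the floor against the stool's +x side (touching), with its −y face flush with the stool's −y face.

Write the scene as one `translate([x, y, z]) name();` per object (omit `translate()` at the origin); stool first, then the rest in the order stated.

stool();
translate([4, 58, 395]) spool();
translate([259, 0, 0]) fence_section();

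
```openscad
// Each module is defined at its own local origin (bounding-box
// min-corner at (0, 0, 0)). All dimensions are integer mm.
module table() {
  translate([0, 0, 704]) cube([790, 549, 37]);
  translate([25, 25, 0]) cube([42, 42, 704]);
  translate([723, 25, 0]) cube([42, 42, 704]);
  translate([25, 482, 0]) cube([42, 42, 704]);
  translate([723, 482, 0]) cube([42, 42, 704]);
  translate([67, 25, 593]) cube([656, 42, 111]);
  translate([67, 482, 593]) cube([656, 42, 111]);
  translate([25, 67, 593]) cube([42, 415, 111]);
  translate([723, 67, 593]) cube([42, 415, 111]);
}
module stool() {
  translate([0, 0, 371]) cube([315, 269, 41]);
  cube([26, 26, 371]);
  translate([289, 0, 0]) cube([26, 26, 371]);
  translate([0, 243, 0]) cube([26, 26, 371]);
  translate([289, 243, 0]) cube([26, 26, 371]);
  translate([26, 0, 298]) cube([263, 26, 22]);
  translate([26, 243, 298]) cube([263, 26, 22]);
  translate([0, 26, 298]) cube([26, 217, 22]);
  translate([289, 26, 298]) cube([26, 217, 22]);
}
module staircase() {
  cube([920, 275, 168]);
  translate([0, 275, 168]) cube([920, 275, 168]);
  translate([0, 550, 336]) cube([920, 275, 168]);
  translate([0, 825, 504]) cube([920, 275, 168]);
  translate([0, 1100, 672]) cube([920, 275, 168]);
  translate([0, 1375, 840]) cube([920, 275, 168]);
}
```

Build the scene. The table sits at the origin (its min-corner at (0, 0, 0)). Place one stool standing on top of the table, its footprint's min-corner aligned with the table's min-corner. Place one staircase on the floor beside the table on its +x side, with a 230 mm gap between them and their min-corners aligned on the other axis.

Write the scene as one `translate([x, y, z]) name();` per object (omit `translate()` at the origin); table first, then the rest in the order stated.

table();
translate([0, 0, 741]) stool();
translate([1020, 0, 0]) staircase();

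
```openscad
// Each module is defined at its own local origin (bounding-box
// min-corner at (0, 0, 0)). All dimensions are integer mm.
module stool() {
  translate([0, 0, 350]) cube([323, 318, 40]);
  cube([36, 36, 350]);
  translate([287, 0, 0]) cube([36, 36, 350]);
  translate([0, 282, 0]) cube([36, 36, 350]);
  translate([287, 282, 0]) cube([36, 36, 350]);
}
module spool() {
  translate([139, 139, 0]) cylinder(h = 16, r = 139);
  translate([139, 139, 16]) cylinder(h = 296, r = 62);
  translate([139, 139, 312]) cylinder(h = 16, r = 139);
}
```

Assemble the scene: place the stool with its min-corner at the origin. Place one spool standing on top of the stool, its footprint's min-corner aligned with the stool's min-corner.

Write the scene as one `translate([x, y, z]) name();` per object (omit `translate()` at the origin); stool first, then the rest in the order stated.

stool();
translate([0, 0, 390]) spool();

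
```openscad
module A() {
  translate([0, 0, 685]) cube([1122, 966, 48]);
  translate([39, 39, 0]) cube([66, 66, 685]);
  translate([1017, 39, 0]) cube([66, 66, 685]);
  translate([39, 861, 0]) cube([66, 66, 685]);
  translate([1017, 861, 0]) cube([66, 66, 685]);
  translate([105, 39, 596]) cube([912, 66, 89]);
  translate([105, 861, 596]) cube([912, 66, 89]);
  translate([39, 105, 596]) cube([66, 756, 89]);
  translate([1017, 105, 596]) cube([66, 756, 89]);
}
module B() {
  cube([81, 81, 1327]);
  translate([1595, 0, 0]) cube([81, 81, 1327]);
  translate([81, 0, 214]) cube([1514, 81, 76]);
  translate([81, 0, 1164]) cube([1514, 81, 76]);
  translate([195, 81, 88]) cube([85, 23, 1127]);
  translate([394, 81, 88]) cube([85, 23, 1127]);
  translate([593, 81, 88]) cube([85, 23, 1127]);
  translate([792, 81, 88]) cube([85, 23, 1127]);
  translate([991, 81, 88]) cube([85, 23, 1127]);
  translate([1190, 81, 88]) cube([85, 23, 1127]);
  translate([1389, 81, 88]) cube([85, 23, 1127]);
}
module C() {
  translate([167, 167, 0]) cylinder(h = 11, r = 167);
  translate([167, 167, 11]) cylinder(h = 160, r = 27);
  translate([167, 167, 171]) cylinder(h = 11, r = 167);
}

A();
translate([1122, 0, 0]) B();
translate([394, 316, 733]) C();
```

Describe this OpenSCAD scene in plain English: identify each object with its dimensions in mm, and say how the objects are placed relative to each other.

A is a rectangular dining table. The top is 1122×966×48 mm with its upper surface at z = 733 mm. It stands on four 66×66 mm square legs, each inset 39 mm from the nearest pair of top edges, running from the floor to the underside of the top. Four apron rails, 66 mm thick and 89 mm tall, run between adjacent legs with their top edges flush with the underside of the top and their outer faces flush with the legs' outer faces.

B is a fence section. Two 81×81 mm posts, 1327 mm tall, stand on the floor with a clear span of 1514 mm between their inner faces. Two horizontal rails of 81×76 mm section span the gap between the posts with their undersides at z = 214 mm and z = 1164 mm, flush with the posts' −y face. 7 pickets, each 85 mm wide, 23 mm thick and 1127 mm tall, are fixed to the +y face of the rails with their bottoms at z = 88 mm, evenly spaced across the span with equal gaps (rounded down to the nearest mm) at the −x end and between each pair — any rounding remainder accumulates at the +x end.

C is a spool: two coaxial disc flanges of radius 167 mm and thickness 11 mm, joined by a core cylinder of radius 27 mm and height 160 mm. The lower flange rests on z = 0 and the three cylinders share a vertical axis.

The fence section is against the table's +x side, with their −y faces flush. The spool is on top of the table, centred.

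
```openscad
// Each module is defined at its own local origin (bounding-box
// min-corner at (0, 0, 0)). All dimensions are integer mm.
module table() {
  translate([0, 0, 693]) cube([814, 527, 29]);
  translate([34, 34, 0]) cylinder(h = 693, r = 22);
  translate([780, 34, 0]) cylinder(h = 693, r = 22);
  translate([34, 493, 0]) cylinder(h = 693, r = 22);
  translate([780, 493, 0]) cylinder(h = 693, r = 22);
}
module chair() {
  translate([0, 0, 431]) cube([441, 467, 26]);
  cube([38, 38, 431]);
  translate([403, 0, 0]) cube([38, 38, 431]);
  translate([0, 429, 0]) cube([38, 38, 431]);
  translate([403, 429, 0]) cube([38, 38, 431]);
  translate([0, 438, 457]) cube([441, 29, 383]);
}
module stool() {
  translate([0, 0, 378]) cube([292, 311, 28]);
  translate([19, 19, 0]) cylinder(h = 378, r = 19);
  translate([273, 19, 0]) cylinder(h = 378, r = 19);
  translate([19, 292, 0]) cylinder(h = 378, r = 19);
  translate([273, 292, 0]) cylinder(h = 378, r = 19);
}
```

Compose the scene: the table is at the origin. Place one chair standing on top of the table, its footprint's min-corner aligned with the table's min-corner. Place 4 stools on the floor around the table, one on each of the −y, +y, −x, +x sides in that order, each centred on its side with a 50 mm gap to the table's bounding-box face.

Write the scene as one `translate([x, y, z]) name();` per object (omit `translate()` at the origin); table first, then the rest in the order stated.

table();
translate([0, 0, 722]) chair();
translate([261, -361, 0]) stool();
translate([261, 577, 0]) stool();
translate([-342, 108, 0]) stool();
translate([864, 108, 0]) stool();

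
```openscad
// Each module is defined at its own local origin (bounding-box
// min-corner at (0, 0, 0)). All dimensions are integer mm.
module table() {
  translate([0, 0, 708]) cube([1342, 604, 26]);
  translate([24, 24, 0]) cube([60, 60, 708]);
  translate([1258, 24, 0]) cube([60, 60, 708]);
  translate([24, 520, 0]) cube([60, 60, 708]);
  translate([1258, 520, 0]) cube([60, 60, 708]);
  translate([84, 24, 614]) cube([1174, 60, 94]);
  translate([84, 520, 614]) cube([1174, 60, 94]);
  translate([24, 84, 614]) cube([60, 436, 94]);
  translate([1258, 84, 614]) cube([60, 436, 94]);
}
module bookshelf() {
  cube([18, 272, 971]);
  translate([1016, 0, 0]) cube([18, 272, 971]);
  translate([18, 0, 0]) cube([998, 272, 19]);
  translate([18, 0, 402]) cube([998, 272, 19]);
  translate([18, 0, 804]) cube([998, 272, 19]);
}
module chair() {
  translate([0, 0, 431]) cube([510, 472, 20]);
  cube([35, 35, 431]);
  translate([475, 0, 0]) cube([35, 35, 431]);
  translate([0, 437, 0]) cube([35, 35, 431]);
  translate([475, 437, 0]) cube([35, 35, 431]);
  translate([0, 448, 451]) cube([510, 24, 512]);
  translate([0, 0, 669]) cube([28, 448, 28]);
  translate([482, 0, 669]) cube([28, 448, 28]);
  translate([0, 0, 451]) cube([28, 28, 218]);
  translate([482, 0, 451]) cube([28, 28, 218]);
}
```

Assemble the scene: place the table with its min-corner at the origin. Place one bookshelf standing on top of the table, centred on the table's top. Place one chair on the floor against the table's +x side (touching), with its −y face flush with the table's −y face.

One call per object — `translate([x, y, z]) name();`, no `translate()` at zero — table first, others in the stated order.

table();
translate([154, 166, 734]) bookshelf();
translate([1342, 0, 0]) chair();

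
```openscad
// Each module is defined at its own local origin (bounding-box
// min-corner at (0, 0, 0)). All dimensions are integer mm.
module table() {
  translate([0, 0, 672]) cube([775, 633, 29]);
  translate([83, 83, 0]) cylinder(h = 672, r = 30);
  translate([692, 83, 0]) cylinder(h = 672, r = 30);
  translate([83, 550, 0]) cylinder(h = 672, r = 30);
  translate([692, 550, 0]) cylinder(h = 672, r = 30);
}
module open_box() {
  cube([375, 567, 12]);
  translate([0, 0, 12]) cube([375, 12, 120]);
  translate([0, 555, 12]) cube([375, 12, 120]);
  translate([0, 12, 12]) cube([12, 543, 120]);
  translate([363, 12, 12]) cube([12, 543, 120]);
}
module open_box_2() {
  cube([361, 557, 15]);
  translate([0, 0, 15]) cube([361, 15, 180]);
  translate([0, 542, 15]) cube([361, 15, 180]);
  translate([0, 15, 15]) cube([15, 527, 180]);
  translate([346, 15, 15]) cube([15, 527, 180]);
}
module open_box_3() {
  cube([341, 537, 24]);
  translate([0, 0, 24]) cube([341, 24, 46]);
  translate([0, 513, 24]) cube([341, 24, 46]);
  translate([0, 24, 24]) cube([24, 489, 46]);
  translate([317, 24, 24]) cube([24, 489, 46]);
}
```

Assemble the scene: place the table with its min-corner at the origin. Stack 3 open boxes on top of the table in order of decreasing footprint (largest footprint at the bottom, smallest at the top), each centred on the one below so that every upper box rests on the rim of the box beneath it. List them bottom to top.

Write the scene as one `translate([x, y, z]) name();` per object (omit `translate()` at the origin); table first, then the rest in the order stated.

table();
translate([200, 33, 701]) open_box();
translate([207, 38, 833]) open_box_2();
translate([217, 48, 1028]) open_box_3();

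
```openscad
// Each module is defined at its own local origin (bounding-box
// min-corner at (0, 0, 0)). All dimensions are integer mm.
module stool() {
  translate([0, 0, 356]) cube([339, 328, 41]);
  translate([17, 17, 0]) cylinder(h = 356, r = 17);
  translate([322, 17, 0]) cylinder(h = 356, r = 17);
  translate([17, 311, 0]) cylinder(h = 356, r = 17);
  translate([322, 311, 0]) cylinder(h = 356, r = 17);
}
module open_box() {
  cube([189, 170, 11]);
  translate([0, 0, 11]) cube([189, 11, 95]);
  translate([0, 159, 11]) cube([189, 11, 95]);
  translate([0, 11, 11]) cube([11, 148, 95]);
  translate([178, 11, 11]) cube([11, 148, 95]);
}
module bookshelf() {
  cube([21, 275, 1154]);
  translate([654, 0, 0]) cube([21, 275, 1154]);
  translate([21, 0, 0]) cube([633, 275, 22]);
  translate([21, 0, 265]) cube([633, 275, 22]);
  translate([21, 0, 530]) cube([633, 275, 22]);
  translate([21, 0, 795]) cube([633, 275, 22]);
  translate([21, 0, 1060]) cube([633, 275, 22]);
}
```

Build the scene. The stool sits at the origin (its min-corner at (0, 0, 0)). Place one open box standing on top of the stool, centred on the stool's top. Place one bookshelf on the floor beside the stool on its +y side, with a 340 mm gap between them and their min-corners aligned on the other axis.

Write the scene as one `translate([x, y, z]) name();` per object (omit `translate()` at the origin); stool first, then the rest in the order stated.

stool();
translate([75, 79, 397]) open_box();
translate([0, 668, 0]) bookshelf();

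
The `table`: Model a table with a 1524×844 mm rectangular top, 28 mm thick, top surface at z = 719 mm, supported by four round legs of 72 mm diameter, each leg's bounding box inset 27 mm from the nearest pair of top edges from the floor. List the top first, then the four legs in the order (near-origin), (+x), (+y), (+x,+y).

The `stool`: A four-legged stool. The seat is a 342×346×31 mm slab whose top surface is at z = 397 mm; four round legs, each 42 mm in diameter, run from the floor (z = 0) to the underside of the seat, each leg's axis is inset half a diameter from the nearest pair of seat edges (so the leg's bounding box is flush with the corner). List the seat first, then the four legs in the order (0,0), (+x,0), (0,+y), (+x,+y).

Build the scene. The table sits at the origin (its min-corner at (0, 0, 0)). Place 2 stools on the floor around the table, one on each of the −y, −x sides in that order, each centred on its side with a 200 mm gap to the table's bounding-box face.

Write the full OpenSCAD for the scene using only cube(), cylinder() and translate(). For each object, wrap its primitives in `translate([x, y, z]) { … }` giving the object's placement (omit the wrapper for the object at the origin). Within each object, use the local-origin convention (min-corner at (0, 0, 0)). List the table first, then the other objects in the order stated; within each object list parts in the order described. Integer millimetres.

translate([0, 0, 691]) cube([1524, 844, 28]);
translate([63, 63, 0]) cylinder(h = 691, r = 36);
translate([1461, 63, 0]) cylinder(h = 691, r = 36);
translate([63, 781, 0]) cylinder(h = 691, r = 36);
translate([1461, 781, 0]) cylinder(h = 691, r = 36);
translate([591, -546, 0]) {
  translate([0, 0, 366]) cube([342, 346, 31]);
  translate([21, 21, 0]) cylinder(h = 366, r = 21);
  translate([321, 21, 0]) cylinder(h = 366, r = 21);
  translate([21, 325, 0]) cylinder(h = 366, r = 21);
  translate([321, 325, 0]) cylinder(h = 366, r = 21);
}
translate([-542, 249, 0]) {
  translate([0, 0, 366]) cube([342, 346, 31]);
  translate([21, 21, 0]) cylinder(h = 366, r = 21);
  translate([321, 21, 0]) cylinder(h = 366, r = 21);
  translate([21, 325, 0]) cylinder(h = 366, r = 21);
  translate([321, 325, 0]) cylinder(h = 366, r = 21);
}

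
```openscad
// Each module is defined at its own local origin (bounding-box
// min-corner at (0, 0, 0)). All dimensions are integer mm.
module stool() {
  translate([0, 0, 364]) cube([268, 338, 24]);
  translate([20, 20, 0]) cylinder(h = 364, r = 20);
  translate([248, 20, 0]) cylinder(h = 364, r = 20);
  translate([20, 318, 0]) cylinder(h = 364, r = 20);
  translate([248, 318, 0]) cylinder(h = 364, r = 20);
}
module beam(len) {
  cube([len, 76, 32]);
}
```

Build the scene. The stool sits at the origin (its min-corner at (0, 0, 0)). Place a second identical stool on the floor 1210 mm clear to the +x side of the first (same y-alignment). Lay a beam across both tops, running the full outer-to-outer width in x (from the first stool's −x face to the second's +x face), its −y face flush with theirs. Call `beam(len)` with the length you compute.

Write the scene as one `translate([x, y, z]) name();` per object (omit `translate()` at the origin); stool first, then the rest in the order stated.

stool();
translate([1478, 0, 0]) stool();
translate([0, 0, 388]) beam(1746);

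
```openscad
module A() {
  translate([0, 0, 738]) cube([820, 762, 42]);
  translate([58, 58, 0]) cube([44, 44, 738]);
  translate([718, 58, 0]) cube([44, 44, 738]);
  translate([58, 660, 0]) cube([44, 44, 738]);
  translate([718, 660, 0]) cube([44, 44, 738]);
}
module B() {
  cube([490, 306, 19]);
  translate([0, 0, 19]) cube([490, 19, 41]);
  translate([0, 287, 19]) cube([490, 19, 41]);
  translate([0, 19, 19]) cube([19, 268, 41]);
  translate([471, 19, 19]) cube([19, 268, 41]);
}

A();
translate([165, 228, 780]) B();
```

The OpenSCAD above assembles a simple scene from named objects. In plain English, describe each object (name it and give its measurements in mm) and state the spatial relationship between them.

A is a rectangular dining table. The top is 820×762×42 mm with its upper surface at z = 780 mm. It stands on four 44×44 mm square legs, each inset 58 mm from the nearest pair of top edges, running from the floor to the underside of the top.

B is an open storage box with external size 490×306×60 mm and wall thickness 19 mm (the base is also 19 mm thick). The base covers the whole footprint; the four walls stand on the base, with the y-facing walls full-width and the x-facing walls fitting between their inner faces.

The open box is on top of the table, centred.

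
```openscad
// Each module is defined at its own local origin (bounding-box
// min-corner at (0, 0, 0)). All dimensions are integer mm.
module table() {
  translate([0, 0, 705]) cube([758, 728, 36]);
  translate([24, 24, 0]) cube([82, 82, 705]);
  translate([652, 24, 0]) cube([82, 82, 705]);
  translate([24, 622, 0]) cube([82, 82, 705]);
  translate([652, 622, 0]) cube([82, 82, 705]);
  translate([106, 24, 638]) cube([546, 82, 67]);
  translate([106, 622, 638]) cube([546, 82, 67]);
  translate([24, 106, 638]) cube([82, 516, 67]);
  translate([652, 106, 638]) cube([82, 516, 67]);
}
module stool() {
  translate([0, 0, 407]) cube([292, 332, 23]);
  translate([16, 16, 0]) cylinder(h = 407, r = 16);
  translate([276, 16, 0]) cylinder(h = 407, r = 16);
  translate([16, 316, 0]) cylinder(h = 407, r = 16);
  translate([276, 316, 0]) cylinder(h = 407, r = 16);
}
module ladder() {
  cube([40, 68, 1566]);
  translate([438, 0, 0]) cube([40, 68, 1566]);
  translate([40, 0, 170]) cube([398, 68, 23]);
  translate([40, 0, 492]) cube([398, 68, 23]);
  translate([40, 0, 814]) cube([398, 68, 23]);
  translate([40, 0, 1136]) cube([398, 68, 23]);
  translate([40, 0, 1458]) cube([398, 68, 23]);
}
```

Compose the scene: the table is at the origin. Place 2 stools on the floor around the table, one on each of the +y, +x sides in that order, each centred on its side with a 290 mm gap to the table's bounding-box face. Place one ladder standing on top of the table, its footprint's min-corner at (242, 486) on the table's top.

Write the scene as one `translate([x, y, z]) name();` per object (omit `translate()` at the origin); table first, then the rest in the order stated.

table();
translate([233, 1018, 0]) stool();
translate([1048, 198, 0]) stool();
translate([242, 486, 741]) ladder();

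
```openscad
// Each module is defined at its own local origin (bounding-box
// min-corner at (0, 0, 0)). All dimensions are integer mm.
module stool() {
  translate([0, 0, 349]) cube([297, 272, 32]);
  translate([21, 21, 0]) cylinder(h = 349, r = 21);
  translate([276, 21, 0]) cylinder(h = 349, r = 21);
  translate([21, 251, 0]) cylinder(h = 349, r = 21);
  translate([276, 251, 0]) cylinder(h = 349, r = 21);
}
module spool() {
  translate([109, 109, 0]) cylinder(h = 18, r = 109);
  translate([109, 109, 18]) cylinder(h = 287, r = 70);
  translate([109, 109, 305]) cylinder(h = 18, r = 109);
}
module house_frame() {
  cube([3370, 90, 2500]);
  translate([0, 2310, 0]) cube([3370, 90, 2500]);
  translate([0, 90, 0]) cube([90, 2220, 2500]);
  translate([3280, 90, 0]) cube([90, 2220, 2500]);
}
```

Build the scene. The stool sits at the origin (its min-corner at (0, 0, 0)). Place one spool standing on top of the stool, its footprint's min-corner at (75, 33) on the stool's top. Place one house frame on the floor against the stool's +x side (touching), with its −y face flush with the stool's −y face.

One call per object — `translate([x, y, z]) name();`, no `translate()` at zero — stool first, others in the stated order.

stool();
translate([75, 33, 381]) spool();
translate([297, 0, 0]) house_frame();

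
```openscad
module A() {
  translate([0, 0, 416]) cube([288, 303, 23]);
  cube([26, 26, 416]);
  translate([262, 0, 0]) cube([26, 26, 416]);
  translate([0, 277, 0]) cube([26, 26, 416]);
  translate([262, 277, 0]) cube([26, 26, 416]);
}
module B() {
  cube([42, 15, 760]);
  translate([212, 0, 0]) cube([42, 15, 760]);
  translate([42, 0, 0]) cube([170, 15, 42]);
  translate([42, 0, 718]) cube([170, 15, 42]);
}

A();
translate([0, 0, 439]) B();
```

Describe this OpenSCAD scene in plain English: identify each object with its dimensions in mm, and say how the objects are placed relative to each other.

A is a four-legged stool. The seat is a 288×303×23 mm slab whose top surface is at z = 439 mm; four square legs, each 26×26 mm in cross-section, run from the floor (z = 0) to the underside of the seat, each flush with a corner of the seat.

B is a picture frame with a 170×676 mm rectangular opening (x by z) and a uniform 42 mm border on every side. Frame depth is 15 mm along y. It is built from two vertical stiles running the full outside height and two horizontal rails spanning the gap between the stiles.

The picture frame is on top of the stool.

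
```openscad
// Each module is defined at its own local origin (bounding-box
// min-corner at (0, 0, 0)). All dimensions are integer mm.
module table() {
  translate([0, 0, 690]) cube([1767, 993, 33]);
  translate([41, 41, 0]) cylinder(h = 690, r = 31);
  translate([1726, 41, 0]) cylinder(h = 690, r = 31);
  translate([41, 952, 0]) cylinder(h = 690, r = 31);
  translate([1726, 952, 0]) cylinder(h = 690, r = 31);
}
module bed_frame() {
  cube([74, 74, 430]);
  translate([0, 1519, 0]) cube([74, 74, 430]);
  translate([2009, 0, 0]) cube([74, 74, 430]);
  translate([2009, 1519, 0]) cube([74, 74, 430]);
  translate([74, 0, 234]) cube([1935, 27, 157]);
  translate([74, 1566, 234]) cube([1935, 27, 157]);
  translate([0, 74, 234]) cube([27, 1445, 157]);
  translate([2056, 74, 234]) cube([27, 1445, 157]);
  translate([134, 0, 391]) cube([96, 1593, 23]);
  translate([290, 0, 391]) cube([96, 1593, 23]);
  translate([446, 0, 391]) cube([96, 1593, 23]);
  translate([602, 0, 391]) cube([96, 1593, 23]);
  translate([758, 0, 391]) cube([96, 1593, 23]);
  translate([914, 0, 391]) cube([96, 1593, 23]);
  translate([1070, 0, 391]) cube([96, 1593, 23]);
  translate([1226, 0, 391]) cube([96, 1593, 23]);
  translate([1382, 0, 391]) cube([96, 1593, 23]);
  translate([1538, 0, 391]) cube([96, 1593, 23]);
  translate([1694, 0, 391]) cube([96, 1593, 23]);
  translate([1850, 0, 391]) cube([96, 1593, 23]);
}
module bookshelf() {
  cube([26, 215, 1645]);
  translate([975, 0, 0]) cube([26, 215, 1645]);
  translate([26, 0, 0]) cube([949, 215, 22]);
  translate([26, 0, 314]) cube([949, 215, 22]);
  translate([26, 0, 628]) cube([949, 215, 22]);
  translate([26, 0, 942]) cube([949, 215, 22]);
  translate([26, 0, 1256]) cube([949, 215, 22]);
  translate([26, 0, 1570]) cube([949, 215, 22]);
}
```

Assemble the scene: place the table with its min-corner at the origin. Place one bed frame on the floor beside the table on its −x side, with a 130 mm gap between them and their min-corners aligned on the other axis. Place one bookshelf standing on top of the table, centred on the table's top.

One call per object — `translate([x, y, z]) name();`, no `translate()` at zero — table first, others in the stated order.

table();
translate([-2213, 0, 0]) bed_frame();
translate([383, 389, 723]) bookshelf();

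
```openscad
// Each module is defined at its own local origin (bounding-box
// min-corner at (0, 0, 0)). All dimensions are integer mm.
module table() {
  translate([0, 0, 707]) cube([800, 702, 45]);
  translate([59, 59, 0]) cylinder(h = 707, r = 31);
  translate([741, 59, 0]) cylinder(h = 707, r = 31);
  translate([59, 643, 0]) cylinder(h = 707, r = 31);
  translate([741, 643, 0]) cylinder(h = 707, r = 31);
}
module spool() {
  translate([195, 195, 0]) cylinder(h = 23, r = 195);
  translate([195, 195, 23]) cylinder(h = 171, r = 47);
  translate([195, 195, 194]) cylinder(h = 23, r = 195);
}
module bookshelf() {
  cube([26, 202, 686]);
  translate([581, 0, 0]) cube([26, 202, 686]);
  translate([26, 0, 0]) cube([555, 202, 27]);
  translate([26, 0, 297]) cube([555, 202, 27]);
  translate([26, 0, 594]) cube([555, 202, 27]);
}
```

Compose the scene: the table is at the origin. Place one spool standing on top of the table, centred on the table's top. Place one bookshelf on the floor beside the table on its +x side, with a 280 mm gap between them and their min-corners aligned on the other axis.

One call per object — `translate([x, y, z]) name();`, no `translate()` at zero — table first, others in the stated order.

table();
translate([205, 156, 752]) spool();
translate([1080, 0, 0]) bookshelf();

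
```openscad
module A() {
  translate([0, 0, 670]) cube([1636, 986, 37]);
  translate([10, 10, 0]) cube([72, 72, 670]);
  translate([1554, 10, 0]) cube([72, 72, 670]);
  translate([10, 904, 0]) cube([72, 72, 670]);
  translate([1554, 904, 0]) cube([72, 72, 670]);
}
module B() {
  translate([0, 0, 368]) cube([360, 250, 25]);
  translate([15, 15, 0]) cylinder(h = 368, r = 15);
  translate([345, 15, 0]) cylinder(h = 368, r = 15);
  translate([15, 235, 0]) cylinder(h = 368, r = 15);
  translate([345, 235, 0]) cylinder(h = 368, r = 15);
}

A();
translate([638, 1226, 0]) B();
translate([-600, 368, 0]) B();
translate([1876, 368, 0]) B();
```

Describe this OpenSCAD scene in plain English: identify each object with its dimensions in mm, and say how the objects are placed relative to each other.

A is a table: top 1636 mm (x) × 986 mm (y), 37 mm thick, upper face at z = 707 mm, on four 72×72 mm square legs, each inset 10 mm from the nearest pair of top edges, running from z = 0 to the bottom of the top.

B is a four-legged stool. The seat is 360×250 mm, 25 mm thick, top at z = 393 mm. It stands on four round legs, each 30 mm in diameter, from z = 0 to the seat underside, each leg's axis is inset half a diameter from the nearest pair of seat edges (so the leg's bounding box is flush with the corner).

Three stools sit around the table at the +y, −x, +x sides.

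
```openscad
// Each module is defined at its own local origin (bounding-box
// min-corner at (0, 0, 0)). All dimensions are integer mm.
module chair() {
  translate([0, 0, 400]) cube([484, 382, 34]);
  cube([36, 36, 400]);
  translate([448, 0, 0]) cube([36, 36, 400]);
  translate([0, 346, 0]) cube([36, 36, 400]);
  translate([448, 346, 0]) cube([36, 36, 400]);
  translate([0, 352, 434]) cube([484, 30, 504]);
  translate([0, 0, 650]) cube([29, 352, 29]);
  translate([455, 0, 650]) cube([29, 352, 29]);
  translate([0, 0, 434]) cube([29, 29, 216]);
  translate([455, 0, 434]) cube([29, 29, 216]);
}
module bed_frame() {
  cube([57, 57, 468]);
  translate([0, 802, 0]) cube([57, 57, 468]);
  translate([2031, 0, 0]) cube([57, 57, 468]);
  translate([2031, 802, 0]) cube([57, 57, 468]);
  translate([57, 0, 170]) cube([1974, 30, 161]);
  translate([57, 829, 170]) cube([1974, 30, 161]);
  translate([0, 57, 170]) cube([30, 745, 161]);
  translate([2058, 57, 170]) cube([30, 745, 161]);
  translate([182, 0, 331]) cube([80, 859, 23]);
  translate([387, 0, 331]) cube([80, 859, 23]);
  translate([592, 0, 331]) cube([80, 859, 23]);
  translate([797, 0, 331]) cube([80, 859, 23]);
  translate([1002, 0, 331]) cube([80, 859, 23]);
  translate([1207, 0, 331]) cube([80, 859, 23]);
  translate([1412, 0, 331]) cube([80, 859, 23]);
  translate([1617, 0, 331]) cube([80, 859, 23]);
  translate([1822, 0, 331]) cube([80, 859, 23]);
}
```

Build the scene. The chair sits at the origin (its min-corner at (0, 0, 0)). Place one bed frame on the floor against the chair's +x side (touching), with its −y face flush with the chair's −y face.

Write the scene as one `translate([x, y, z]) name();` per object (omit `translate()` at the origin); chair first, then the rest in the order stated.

chair();
translate([484, 0, 0]) bed_frame();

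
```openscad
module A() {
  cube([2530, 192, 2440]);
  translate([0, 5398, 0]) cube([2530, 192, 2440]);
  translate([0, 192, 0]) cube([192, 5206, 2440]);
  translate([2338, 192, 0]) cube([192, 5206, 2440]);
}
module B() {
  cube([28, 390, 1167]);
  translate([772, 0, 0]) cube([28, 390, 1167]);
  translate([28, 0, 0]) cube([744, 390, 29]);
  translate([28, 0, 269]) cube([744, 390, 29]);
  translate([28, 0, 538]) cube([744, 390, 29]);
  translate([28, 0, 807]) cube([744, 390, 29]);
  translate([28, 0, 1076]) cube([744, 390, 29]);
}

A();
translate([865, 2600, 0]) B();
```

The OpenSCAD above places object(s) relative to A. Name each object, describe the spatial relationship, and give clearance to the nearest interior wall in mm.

Clearances: x = 673, y = 2408; minimum 673 mm.

A is a house frame. B is a bookshelf. The bookshelf sits inside the house frame, centred. The clearance to the nearest interior wall is 673 mm.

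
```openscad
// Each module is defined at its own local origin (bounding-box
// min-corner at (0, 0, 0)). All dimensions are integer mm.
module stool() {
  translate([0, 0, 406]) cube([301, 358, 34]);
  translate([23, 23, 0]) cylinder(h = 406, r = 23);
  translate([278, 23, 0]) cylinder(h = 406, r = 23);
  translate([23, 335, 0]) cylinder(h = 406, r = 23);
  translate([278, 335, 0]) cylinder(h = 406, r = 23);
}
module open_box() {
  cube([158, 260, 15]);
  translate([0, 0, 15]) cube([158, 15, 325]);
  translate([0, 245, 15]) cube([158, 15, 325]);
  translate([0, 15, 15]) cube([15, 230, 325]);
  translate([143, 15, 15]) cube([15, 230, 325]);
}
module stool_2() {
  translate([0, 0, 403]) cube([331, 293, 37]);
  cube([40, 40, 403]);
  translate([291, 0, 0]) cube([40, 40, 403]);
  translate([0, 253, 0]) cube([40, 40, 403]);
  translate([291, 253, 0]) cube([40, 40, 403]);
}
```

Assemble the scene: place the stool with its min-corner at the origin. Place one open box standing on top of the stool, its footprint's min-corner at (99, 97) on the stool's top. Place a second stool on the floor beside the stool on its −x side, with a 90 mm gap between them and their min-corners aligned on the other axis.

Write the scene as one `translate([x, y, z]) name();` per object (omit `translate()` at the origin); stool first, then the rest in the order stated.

stool();
translate([99, 97, 440]) open_box();
translate([-421, 0, 0]) stool_2();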